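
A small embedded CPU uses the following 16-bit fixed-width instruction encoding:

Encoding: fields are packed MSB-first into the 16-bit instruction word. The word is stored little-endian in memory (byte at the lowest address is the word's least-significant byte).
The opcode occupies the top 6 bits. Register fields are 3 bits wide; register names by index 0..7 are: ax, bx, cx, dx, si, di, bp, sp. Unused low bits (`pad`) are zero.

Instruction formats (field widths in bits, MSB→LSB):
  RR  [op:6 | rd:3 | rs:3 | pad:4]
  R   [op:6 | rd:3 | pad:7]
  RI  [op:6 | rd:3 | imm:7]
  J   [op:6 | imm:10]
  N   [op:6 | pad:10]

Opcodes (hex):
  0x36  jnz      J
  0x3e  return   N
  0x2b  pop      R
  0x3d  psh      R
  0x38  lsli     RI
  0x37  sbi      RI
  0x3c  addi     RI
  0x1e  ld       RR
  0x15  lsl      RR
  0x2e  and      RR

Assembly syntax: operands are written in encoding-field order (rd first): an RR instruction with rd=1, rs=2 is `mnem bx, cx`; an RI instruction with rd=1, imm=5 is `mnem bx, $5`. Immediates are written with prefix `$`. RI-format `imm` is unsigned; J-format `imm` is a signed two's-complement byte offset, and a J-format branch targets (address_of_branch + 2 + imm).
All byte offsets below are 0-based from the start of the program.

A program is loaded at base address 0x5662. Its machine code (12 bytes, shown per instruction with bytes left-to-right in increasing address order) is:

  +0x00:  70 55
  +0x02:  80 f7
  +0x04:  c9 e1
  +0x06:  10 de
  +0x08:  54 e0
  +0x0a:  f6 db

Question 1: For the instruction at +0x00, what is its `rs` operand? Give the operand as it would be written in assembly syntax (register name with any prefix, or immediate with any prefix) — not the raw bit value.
+0x00: 70 55 ⇒ word 0x5570 (little)
  op=0x5570>>10=0x15 ⇒ lsl (RR)
  rd: (w>>7)&0x7=0x2 → cx
  rs: (w>>4)&0x7=0x7 → sp

sp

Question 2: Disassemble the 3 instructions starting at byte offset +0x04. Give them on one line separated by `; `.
+0x04: c9 e1 ⇒ word 0xe1c9 (little)
  opcode bits[15:10]=0x38: lsli/RI
  rd: (w>>7)&0x7=0x3 → dx
  imm: (w>>0)&0x7f=0x49 → $73
+0x06: 10 de ⇒ word 0xde10 (little)
  opcode bits[15:10]=0x37: sbi/RI
  rd: (w>>7)&0x7=0x4 → si
  imm: (w>>0)&0x7f=0x10 → $16
+0x08: 54 e0 ⇒ word 0xe054 (little)
  opcode bits[15:10]=0x38: lsli/RI
  rd: (w>>7)&0x7=0x0 → ax
  imm: (w>>0)&0x7f=0x54 → $84

lsli dx, $73; sbi si, $16; lsli ax, $84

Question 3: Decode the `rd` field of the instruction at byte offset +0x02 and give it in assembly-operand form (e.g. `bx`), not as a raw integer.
sp

+0x02: 80 f7 ⇒ word 0xf780 (little)
  opcode bits[15:10]=0x3d: psh/R
  rd@[9:7]=0x7 ⇒ sp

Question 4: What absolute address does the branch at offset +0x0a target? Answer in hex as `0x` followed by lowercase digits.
off 0x0a: read f6 db as little → 0xdbf6
  op=0xdbf6>>10=0x36 ⇒ jnz (J)
  imm: (w>>0)&0x3ff=0x3f6 (s10→-10) → $-10
  target = base 0x5662 + off 0x0a + 2 + imm -10 = 0x5664

0x5664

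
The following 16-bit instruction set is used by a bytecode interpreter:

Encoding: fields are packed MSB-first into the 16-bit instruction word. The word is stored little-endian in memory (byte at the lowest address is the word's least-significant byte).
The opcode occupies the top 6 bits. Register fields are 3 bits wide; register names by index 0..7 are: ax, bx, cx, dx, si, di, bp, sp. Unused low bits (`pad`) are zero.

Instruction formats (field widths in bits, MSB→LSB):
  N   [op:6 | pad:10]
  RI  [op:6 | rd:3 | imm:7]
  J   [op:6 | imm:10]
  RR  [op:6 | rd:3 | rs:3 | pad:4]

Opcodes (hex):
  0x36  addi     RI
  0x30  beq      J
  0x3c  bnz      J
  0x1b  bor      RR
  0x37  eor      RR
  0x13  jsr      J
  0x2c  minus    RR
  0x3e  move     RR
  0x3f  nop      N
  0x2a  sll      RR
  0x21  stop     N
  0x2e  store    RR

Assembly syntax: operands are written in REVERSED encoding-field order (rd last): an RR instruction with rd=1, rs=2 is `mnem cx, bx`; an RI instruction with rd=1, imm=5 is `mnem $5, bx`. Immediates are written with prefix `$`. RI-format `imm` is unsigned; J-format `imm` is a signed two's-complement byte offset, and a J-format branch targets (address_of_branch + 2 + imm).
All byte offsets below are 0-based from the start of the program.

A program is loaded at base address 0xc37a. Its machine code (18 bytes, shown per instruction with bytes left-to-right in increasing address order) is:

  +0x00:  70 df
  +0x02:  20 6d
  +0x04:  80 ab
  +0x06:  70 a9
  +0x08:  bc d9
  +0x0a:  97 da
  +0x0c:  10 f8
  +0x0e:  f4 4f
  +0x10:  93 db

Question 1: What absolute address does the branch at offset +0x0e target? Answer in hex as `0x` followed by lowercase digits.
0xc37e

off 0x0e: read f4 4f as little → 0x4ff4
  opcode bits[15:10]=0x13: jsr/J
  imm@[9:0]=0x3f4 (s10→-12) ⇒ $-12
  target = base 0xc37a + off 0x0e + 2 + imm -12 = 0xc37e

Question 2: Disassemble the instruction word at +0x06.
[06] 70 a9 → 0xa970
  top 6b → 0x2a → sll [RR]
  rd@[9:7]=0x2 ⇒ cx
  rs@[6:4]=0x7 ⇒ sp

sll sp, cx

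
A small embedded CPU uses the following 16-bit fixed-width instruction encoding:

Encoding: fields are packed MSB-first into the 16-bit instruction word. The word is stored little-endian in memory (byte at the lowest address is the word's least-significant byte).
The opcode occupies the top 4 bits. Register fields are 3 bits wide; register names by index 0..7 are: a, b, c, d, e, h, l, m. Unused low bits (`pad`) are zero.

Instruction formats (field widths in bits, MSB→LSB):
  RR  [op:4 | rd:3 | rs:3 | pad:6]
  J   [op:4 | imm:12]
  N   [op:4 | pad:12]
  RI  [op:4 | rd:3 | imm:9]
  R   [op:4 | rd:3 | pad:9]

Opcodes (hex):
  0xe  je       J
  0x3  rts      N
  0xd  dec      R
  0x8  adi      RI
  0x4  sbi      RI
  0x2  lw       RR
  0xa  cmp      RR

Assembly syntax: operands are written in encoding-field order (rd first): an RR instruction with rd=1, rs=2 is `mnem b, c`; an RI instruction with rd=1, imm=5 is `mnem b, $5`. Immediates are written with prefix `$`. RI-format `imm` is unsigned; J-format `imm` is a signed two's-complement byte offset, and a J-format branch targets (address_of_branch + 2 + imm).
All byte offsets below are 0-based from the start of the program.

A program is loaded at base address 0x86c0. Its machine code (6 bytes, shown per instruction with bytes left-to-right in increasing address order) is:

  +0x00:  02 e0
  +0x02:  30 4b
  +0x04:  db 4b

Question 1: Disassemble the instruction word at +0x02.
sbi h, $304

+0x02: 30 4b ⇒ word 0x4b30 (little)
  opcode bits[15:12]=0x4: sbi/RI
  [11:9] rd=5 = h
  [8:0] imm=304 = $304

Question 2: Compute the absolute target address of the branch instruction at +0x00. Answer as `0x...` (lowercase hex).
0x86c4

off 0x00: read 02 e0 as little → 0xe002
  opcode bits[15:12]=0xe: je/J
  [11:0] imm=2 = $2
  target = base 0x86c0 + off 0x00 + 2 + imm 2 = 0x86c4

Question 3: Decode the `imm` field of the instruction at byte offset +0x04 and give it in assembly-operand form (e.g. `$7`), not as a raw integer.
[04] db 4b → 0x4bdb
  op=0x4bdb>>12=0x4 ⇒ sbi (RI)
  rd: (w>>9)&0x7=0x5 → h
  imm: (w>>0)&0x1ff=0x1db → $475

$475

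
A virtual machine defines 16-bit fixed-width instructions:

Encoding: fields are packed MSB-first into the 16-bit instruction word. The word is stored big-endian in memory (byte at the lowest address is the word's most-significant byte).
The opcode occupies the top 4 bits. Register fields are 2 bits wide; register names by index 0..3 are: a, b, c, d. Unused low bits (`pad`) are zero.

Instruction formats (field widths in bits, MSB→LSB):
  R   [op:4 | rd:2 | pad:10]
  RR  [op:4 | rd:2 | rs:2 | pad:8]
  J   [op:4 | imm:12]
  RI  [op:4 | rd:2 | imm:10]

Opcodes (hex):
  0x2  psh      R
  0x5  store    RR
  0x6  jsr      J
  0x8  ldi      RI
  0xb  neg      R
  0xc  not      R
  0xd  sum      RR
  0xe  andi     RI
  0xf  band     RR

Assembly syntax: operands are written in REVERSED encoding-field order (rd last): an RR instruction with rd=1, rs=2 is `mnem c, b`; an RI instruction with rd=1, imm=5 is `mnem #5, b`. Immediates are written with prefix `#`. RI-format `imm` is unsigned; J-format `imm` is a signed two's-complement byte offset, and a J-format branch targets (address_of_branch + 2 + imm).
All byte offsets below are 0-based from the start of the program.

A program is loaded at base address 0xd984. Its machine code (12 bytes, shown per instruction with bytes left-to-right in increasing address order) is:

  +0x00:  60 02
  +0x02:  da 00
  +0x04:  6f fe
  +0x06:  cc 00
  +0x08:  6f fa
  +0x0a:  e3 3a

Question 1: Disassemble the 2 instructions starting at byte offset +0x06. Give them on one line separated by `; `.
off 0x06: read cc 00 as big → 0xcc00
  top 4b → 0xc → not [R]
  rd: (w>>10)&0x3=0x3 → d
off 0x08: read 6f fa as big → 0x6ffa
  top 4b → 0x6 → jsr [J]
  imm: (w>>0)&0xfff=0xffa (s12→-6) → #-6

not d; jsr #-6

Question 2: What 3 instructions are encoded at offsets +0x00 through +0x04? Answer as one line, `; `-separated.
@+00  big-endian(60 02) = 0x6002
  top 4b → 0x6 → jsr [J]
  [11:0] imm=2 = #2
@+02  big-endian(da 00) = 0xda00
  top 4b → 0xd → sum [RR]
  [11:10] rd=2 = c
  [9:8] rs=2 = c
@+04  big-endian(6f fe) = 0x6ffe
  top 4b → 0x6 → jsr [J]
  [11:0] imm=4094 (s12→-2) = #-2

jsr #2; sum c, c; jsr #-2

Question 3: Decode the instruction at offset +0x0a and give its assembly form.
[0a] e3 3a → 0xe33a
  top 4b → 0xe → andi [RI]
  [11:10] rd=0 = a
  [9:0] imm=826 = #826

andi #826, a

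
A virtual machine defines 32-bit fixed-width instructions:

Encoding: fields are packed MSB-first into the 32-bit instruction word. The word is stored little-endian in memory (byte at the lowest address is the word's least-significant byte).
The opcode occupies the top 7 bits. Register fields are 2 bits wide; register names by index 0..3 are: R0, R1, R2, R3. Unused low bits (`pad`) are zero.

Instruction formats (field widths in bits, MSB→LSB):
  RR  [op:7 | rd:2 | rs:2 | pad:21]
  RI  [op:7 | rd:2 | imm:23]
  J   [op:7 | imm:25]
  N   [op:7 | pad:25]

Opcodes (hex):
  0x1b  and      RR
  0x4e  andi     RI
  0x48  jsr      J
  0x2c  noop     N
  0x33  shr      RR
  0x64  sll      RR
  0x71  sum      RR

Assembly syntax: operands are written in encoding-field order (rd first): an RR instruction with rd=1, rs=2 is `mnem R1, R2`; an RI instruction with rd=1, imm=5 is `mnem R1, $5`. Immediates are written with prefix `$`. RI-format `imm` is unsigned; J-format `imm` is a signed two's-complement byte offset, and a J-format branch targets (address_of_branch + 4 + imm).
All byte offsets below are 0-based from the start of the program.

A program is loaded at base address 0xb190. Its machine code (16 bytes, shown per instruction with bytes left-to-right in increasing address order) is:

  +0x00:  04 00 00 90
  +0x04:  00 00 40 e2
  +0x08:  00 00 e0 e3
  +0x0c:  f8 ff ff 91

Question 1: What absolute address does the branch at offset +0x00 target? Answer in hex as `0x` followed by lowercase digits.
0xb198

+0x00: 04 00 00 90 ⇒ word 0x90000004 (little)
  opcode bits[31:25]=0x48: jsr/J
  [24:0] imm=4 = $4
  target = base 0xb190 + off 0x00 + 4 + imm 4 = 0xb198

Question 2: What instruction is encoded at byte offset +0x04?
sum R0, R2

off 0x04: read 00 00 40 e2 as little → 0xe2400000
  top 7b → 0x71 → sum [RR]
  rd@[24:23]=0x0 ⇒ R0
  rs@[22:21]=0x2 ⇒ R2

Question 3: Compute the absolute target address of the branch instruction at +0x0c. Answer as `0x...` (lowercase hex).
0xb198

[0c] f8 ff ff 91 → 0x91fffff8
  op=0x91fffff8>>25=0x48 ⇒ jsr (J)
  imm: (w>>0)&0x1ffffff=0x1fffff8 (s25→-8) → $-8
  target = base 0xb190 + off 0x0c + 4 + imm -8 = 0xb198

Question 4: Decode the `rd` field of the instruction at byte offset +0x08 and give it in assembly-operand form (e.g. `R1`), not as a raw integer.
off 0x08: read 00 00 e0 e3 as little → 0xe3e00000
  top 7b → 0x71 → sum [RR]
  [24:23] rd=3 = R3
  [22:21] rs=3 = R3

R3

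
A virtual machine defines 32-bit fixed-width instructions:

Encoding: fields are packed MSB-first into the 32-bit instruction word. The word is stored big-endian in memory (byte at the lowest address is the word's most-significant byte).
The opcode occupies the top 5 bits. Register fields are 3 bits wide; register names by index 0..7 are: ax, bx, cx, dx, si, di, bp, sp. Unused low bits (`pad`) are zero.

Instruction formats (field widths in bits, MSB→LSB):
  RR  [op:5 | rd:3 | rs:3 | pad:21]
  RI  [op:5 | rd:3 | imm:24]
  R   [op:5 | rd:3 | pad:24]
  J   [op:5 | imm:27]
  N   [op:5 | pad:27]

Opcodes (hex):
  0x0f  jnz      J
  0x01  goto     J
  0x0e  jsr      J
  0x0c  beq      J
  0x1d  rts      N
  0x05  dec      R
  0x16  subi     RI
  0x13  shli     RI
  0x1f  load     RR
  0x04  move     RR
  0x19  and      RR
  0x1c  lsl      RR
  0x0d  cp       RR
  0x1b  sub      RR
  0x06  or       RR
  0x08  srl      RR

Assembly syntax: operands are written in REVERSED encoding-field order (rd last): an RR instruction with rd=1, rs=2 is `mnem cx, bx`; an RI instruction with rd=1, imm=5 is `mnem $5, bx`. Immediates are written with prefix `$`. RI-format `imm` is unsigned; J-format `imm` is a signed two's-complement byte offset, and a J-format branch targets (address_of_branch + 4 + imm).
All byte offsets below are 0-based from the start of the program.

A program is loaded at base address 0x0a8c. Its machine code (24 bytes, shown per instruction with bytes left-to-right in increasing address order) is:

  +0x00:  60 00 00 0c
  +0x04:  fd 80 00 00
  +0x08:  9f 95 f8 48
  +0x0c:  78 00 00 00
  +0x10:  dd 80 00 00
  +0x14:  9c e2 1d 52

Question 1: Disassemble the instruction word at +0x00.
beq $12

[00] 60 00 00 0c → 0x6000000c
  opcode bits[31:27]=0xc: beq/J
  imm: (w>>0)&0x7ffffff=0xc → $12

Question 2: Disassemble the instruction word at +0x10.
sub si, di

off 0x10: read dd 80 00 00 as big → 0xdd800000
  top 5b → 0x1b → sub [RR]
  [26:24] rd=5 = di
  [23:21] rs=4 = si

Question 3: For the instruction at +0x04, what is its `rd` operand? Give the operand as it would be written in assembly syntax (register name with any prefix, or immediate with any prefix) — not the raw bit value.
@+04  big-endian(fd 80 00 00) = 0xfd800000
  top 5b → 0x1f → load [RR]
  rd@[26:24]=0x5 ⇒ di
  rs@[23:21]=0x4 ⇒ si

di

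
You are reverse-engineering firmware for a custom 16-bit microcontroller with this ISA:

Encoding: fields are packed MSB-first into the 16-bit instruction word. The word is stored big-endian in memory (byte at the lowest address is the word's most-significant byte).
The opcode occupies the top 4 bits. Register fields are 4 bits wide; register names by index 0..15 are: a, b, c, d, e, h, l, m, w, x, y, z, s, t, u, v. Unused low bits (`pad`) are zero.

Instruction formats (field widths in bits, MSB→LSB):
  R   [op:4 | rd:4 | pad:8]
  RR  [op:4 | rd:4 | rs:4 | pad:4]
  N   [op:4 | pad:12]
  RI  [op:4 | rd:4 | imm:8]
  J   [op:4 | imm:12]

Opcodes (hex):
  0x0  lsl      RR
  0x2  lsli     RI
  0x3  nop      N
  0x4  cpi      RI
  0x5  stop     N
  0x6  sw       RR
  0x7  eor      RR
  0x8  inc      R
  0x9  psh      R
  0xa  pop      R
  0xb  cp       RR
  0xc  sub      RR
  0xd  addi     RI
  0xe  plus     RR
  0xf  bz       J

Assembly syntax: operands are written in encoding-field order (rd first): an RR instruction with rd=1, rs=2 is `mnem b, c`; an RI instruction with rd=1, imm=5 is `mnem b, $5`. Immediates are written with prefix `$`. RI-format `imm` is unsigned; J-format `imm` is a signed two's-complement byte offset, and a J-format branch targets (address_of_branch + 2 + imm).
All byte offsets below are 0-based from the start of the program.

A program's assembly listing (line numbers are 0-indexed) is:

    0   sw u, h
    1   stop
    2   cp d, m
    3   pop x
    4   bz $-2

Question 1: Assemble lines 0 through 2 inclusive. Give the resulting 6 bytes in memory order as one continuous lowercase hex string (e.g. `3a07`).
6e505000b370

L0: sw op=0x6:4|rd=14:4|rs=5:4|pad=0:4 ⇒ 0x6e50 ⇒ big 6e 50
L1: stop op=0x5:4|pad=0:12 ⇒ 0x5000 ⇒ big 50 00
L2: cp op=0xb:4|rd=3:4|rs=7:4|pad=0:4 ⇒ 0xb370 ⇒ big b3 70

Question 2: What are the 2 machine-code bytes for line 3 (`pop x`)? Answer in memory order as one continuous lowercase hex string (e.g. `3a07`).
a900

line 3 (pop): pack op=0xa:4|rd=9:4|pad=0:8 = 0xa900; big→ a9 00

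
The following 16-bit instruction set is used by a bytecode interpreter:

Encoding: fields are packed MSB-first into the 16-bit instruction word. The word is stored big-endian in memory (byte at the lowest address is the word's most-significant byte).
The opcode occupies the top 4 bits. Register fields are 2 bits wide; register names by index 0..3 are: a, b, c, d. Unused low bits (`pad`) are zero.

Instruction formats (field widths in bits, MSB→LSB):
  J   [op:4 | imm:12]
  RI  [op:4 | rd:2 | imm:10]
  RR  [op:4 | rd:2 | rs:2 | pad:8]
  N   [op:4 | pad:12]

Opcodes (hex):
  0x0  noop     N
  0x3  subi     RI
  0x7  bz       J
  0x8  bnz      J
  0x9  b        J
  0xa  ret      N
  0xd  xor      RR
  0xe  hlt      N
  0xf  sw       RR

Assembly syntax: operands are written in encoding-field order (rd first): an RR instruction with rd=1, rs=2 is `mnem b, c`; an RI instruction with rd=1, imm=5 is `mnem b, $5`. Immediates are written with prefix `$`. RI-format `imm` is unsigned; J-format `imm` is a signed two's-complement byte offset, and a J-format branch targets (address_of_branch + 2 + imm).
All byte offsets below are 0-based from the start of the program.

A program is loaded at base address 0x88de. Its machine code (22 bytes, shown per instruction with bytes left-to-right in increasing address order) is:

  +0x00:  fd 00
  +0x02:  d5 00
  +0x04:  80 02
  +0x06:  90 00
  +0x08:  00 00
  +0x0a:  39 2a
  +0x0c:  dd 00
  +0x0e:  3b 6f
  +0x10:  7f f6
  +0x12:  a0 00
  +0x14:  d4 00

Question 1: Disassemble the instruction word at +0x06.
@+06  big-endian(90 00) = 0x9000
  op=0x9000>>12=0x9 ⇒ b (J)
  [11:0] imm=0 = $0

b $0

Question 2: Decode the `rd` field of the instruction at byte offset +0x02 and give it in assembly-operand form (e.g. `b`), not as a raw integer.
off 0x02: read d5 00 as big → 0xd500
  opcode bits[15:12]=0xd: xor/RR
  rd@[11:10]=0x1 ⇒ b
  rs@[9:8]=0x1 ⇒ b

b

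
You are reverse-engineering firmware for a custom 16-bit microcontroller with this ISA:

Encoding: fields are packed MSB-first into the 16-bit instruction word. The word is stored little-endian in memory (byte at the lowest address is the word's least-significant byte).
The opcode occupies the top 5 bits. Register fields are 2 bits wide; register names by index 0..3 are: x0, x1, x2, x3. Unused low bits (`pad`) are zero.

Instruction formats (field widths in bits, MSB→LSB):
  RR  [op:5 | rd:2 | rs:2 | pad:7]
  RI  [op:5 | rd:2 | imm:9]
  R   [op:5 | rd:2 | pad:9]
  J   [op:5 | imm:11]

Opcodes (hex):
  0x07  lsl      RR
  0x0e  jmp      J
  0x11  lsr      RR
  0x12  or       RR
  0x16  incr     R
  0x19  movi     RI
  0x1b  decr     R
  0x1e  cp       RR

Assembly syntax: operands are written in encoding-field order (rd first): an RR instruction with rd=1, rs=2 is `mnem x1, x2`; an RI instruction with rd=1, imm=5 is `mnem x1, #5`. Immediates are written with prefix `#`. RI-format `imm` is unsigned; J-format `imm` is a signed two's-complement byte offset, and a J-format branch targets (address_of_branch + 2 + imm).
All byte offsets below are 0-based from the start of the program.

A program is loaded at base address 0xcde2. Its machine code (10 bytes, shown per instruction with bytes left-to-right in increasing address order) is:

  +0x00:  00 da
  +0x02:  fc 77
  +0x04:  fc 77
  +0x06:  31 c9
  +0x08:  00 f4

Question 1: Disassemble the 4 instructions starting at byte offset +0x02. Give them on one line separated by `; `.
off 0x02: read fc 77 as little → 0x77fc
  op=0x77fc>>11=0xe ⇒ jmp (J)
  imm@[10:0]=0x7fc (s11→-4) ⇒ #-4
off 0x04: read fc 77 as little → 0x77fc
  op=0x77fc>>11=0xe ⇒ jmp (J)
  imm@[10:0]=0x7fc (s11→-4) ⇒ #-4
off 0x06: read 31 c9 as little → 0xc931
  op=0xc931>>11=0x19 ⇒ movi (RI)
  rd@[10:9]=0x0 ⇒ x0
  imm@[8:0]=0x131 ⇒ #305
off 0x08: read 00 f4 as little → 0xf400
  op=0xf400>>11=0x1e ⇒ cp (RR)
  rd@[10:9]=0x2 ⇒ x2
  rs@[8:7]=0x0 ⇒ x0

jmp #-4; jmp #-4; movi x0, #305; cp x2, x0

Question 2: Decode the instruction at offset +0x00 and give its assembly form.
@+00  little-endian(00 da) = 0xda00
  top 5b → 0x1b → decr [R]
  [10:9] rd=1 = x1

decr x1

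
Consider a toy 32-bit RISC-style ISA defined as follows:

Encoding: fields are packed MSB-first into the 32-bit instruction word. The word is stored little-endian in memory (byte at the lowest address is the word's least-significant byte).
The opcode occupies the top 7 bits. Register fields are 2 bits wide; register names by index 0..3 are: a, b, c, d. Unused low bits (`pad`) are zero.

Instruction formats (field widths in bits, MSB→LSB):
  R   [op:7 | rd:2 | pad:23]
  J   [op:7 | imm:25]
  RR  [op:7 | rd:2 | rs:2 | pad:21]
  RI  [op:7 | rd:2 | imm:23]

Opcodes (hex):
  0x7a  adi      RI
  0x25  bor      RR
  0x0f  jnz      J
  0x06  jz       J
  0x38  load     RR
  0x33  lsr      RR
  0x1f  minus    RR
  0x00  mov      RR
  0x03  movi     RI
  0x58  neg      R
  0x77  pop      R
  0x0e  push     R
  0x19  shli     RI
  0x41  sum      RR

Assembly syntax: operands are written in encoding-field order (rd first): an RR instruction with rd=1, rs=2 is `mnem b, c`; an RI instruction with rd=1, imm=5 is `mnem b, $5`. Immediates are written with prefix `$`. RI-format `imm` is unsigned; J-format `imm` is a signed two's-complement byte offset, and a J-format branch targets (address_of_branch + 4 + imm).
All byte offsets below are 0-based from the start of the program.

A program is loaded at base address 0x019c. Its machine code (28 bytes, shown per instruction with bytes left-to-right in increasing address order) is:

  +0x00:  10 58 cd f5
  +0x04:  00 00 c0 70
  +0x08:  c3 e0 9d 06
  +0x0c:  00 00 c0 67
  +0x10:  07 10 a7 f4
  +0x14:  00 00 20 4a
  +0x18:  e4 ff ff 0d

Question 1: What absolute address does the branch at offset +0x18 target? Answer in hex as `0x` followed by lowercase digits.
@+18  little-endian(e4 ff ff 0d) = 0x0dffffe4
  top 7b → 0x6 → jz [J]
  [24:0] imm=33554404 (s25→-28) = $-28
  target = base 0x019c + off 0x18 + 4 + imm -28 = 0x019c

0x019c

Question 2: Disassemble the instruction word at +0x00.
[00] 10 58 cd f5 → 0xf5cd5810
  op=0xf5cd5810>>25=0x7a ⇒ adi (RI)
  rd: (w>>23)&0x3=0x3 → d
  imm: (w>>0)&0x7fffff=0x4d5810 → $5068816

adi d, $5068816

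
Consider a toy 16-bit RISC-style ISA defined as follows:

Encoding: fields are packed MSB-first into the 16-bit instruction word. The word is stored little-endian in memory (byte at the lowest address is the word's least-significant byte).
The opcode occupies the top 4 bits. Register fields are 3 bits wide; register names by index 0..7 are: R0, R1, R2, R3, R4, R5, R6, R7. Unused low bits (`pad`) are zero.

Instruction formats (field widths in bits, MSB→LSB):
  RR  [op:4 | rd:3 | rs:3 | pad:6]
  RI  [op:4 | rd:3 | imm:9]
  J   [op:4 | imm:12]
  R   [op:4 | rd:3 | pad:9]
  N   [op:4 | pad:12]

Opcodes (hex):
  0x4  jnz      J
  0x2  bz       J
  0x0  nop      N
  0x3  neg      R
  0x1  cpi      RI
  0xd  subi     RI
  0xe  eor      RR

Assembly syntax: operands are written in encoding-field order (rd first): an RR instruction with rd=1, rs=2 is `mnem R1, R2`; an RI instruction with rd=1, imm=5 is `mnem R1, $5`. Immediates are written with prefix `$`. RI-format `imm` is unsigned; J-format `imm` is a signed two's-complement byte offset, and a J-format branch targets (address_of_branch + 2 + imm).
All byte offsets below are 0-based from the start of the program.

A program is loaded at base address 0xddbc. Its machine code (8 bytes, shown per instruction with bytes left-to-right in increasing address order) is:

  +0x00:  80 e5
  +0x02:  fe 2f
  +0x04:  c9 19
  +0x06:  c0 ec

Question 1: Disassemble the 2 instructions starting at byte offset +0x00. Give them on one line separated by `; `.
off 0x00: read 80 e5 as little → 0xe580
  top 4b → 0xe → eor [RR]
  rd@[11:9]=0x2 ⇒ R2
  rs@[8:6]=0x6 ⇒ R6
off 0x02: read fe 2f as little → 0x2ffe
  top 4b → 0x2 → bz [J]
  imm@[11:0]=0xffe (s12→-2) ⇒ $-2

eor R2, R6; bz $-2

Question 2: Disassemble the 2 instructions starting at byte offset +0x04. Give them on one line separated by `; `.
off 0x04: read c9 19 as little → 0x19c9
  top 4b → 0x1 → cpi [RI]
  [11:9] rd=4 = R4
  [8:0] imm=457 = $457
off 0x06: read c0 ec as little → 0xecc0
  top 4b → 0xe → eor [RR]
  [11:9] rd=6 = R6
  [8:6] rs=3 = R3

cpi R4, $457; eor R6, R3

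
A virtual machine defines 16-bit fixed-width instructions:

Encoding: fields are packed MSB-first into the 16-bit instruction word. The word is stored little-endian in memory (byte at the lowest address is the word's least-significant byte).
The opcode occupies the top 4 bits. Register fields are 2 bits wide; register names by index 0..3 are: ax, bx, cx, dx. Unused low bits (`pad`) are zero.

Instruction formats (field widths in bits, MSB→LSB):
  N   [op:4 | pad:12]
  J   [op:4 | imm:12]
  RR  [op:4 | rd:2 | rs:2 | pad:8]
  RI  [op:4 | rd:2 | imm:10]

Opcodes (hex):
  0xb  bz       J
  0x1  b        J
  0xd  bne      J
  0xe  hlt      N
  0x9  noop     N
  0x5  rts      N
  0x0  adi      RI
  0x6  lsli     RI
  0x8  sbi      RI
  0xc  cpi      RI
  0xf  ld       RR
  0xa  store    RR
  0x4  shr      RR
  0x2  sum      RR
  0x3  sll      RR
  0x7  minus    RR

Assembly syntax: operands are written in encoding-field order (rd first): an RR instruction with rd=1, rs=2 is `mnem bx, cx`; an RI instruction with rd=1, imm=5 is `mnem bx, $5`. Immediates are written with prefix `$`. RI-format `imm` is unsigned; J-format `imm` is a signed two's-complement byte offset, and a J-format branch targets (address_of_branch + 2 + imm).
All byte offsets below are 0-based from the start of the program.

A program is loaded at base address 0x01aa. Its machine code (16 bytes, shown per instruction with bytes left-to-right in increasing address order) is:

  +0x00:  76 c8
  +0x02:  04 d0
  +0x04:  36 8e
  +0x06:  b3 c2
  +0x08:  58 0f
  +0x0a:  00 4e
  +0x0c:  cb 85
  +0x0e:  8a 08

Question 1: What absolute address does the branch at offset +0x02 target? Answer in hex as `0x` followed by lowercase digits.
0x01b2

@+02  little-endian(04 d0) = 0xd004
  opcode bits[15:12]=0xd: bne/J
  imm: (w>>0)&0xfff=0x4 → $4
  target = base 0x01aa + off 0x02 + 2 + imm 4 = 0x01b2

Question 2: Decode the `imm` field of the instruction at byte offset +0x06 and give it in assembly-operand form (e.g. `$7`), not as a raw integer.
$691

+0x06: b3 c2 ⇒ word 0xc2b3 (little)
  top 4b → 0xc → cpi [RI]
  rd: (w>>10)&0x3=0x0 → ax
  imm: (w>>0)&0x3ff=0x2b3 → $691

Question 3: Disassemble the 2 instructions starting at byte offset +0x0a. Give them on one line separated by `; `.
shr dx, cx; sbi bx, $459

@+0a  little-endian(00 4e) = 0x4e00
  top 4b → 0x4 → shr [RR]
  rd@[11:10]=0x3 ⇒ dx
  rs@[9:8]=0x2 ⇒ cx
@+0c  little-endian(cb 85) = 0x85cb
  top 4b → 0x8 → sbi [RI]
  rd@[11:10]=0x1 ⇒ bx
  imm@[9:0]=0x1cb ⇒ $459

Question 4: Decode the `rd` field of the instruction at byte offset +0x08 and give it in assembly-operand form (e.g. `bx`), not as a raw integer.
+0x08: 58 0f ⇒ word 0x0f58 (little)
  op=0x0f58>>12=0x0 ⇒ adi (RI)
  rd: (w>>10)&0x3=0x3 → dx
  imm: (w>>0)&0x3ff=0x358 → $856

dx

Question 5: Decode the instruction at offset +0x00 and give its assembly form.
@+00  little-endian(76 c8) = 0xc876
  top 4b → 0xc → cpi [RI]
  rd: (w>>10)&0x3=0x2 → cx
  imm: (w>>0)&0x3ff=0x76 → $118

cpi cx, $118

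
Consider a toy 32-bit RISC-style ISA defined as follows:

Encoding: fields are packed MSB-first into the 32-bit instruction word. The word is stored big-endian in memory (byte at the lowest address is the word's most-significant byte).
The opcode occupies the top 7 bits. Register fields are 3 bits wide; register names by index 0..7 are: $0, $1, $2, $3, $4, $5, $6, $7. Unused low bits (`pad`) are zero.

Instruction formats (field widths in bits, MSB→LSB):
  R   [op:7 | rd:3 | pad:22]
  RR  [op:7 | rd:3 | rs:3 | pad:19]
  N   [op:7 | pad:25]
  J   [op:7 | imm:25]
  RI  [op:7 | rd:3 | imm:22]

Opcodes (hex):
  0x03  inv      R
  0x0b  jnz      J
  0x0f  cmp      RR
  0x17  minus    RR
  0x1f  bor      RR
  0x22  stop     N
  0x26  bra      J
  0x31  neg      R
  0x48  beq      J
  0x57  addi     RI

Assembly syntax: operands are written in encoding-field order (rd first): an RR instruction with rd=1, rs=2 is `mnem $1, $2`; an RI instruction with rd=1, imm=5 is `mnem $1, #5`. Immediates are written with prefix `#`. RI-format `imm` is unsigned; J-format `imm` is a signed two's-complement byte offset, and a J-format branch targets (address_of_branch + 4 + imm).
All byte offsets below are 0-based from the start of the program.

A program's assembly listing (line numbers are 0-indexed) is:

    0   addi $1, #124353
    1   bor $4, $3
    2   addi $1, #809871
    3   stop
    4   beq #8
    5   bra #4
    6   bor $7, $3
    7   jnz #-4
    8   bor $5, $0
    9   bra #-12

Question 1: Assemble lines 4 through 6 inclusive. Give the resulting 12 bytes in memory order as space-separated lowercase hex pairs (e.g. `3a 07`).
4. beq fields op=0x48:7|imm=8:25 → word 90000008h → 90 00 00 08
5. bra fields op=0x26:7|imm=4:25 → word 4c000004h → 4c 00 00 04
6. bor fields op=0x1f:7|rd=7:3|rs=3:3|pad=0:19 → word 3fd80000h → 3f d8 00 00

90 00 00 08 4c 00 00 04 3f d8 00 00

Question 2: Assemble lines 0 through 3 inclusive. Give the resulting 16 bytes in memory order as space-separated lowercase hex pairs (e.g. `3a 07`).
0. addi fields op=0x57:7|rd=1:3|imm=124353:22 → word ae41e5c1h → ae 41 e5 c1
1. bor fields op=0x1f:7|rd=4:3|rs=3:3|pad=0:19 → word 3f180000h → 3f 18 00 00
2. addi fields op=0x57:7|rd=1:3|imm=809871:22 → word ae4c5b8fh → ae 4c 5b 8f
3. stop fields op=0x22:7|pad=0:25 → word 44000000h → 44 00 00 00

ae 41 e5 c1 3f 18 00 00 ae 4c 5b 8f 44 00 00 00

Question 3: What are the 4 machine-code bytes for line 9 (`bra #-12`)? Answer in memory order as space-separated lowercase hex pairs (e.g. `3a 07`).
4d ff ff f4

line 9 (bra): pack op=0x26:7|imm=-12:25 = 0x4dfffff4; big→ 4d ff ff f4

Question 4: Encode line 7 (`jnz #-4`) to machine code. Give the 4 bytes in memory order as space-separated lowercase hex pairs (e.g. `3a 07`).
17 ff ff fc

line 7 (jnz): pack op=0xb:7|imm=-4:25 = 0x17fffffc; big→ 17 ff ff fc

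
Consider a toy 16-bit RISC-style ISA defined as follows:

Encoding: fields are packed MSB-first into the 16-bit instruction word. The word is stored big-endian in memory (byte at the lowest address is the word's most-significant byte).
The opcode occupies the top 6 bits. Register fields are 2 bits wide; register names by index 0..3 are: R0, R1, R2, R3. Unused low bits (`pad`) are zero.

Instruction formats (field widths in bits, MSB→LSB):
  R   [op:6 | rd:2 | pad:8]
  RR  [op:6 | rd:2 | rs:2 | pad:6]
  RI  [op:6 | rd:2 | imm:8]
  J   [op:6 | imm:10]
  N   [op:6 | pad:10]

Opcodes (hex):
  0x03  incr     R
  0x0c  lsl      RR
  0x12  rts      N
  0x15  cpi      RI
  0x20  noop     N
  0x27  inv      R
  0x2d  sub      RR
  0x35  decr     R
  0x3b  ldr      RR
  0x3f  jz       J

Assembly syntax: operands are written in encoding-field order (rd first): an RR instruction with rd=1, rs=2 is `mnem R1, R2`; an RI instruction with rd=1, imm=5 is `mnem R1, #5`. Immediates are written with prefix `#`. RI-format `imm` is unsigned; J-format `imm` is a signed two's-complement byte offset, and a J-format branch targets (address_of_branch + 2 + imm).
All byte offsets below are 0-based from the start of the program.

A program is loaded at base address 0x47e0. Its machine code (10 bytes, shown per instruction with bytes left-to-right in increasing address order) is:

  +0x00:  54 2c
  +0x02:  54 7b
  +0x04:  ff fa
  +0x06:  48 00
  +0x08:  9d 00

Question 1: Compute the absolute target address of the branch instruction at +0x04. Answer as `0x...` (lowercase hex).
0x47e0

+0x04: ff fa ⇒ word 0xfffa (big)
  opcode bits[15:10]=0x3f: jz/J
  imm: (w>>0)&0x3ff=0x3fa (s10→-6) → #-6
  target = base 0x47e0 + off 0x04 + 2 + imm -6 = 0x47e0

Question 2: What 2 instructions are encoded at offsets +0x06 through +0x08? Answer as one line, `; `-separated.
rts; inv R1

@+06  big-endian(48 00) = 0x4800
  opcode bits[15:10]=0x12: rts/N
@+08  big-endian(9d 00) = 0x9d00
  opcode bits[15:10]=0x27: inv/R
  [9:8] rd=1 = R1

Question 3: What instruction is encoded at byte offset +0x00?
cpi R0, #44

+0x00: 54 2c ⇒ word 0x542c (big)
  op=0x542c>>10=0x15 ⇒ cpi (RI)
  rd: (w>>8)&0x3=0x0 → R0
  imm: (w>>0)&0xff=0x2c → #44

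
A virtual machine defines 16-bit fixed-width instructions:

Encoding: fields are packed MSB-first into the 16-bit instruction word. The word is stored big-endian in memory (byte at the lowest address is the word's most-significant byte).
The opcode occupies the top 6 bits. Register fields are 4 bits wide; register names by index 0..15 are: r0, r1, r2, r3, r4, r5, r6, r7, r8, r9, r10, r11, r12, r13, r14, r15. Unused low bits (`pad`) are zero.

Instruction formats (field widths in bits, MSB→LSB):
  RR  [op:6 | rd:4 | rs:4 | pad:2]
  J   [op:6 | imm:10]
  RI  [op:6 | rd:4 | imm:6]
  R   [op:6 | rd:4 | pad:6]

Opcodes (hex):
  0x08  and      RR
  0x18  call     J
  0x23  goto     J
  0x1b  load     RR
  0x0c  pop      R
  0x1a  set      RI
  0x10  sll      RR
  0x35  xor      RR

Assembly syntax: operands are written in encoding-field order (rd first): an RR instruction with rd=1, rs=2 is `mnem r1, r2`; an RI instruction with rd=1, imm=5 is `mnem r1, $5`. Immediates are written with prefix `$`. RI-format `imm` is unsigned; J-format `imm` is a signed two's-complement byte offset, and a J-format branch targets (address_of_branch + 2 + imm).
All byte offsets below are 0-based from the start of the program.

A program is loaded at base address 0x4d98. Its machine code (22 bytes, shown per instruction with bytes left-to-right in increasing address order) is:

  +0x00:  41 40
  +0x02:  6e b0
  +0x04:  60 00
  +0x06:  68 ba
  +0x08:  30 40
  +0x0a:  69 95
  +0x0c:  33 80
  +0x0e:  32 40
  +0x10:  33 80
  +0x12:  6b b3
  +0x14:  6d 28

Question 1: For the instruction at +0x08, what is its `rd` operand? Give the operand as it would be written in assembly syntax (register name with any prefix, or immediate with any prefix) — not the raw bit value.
off 0x08: read 30 40 as big → 0x3040
  op=0x3040>>10=0xc ⇒ pop (R)
  [9:6] rd=1 = r1

r1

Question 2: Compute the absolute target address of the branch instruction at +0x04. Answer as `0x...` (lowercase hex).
0x4d9e

+0x04: 60 00 ⇒ word 0x6000 (big)
  op=0x6000>>10=0x18 ⇒ call (J)
  imm: (w>>0)&0x3ff=0x0 → $0
  target = base 0x4d98 + off 0x04 + 2 + imm 0 = 0x4d9e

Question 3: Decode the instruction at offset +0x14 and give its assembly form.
+0x14: 6d 28 ⇒ word 0x6d28 (big)
  op=0x6d28>>10=0x1b ⇒ load (RR)
  rd@[9:6]=0x4 ⇒ r4
  rs@[5:2]=0xa ⇒ r10

load r4, r10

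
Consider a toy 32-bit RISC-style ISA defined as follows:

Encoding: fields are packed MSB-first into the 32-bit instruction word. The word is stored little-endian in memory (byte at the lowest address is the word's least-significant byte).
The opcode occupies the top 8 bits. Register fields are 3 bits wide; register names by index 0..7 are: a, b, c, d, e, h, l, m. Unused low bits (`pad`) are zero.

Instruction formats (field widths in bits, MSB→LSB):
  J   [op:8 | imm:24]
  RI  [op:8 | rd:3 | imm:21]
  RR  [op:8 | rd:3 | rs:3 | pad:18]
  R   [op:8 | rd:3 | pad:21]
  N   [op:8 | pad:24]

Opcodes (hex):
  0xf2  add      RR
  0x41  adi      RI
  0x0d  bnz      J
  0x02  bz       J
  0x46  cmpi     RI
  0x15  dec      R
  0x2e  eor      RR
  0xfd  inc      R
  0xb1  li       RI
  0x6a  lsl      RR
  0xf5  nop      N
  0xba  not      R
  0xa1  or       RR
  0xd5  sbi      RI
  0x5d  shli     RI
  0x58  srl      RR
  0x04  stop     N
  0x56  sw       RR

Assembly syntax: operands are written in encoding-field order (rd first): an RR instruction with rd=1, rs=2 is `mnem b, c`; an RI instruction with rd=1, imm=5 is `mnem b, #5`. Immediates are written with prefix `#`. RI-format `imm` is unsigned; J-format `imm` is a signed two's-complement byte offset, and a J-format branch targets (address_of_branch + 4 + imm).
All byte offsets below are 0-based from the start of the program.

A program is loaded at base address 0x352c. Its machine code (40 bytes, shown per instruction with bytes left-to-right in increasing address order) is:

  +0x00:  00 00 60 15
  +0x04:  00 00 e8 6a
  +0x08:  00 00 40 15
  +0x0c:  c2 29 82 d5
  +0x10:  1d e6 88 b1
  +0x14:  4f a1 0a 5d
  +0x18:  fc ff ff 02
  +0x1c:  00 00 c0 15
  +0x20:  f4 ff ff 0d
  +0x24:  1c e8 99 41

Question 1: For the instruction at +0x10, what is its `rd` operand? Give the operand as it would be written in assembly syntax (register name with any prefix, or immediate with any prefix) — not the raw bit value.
[10] 1d e6 88 b1 → 0xb188e61d
  top 8b → 0xb1 → li [RI]
  [23:21] rd=4 = e
  [20:0] imm=583197 = #583197

e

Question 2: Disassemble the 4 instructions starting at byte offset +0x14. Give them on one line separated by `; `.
off 0x14: read 4f a1 0a 5d as little → 0x5d0aa14f
  opcode bits[31:24]=0x5d: shli/RI
  rd: (w>>21)&0x7=0x0 → a
  imm: (w>>0)&0x1fffff=0xaa14f → #696655
off 0x18: read fc ff ff 02 as little → 0x02fffffc
  opcode bits[31:24]=0x2: bz/J
  imm: (w>>0)&0xffffff=0xfffffc (s24→-4) → #-4
off 0x1c: read 00 00 c0 15 as little → 0x15c00000
  opcode bits[31:24]=0x15: dec/R
  rd: (w>>21)&0x7=0x6 → l
off 0x20: read f4 ff ff 0d as little → 0x0dfffff4
  opcode bits[31:24]=0xd: bnz/J
  imm: (w>>0)&0xffffff=0xfffff4 (s24→-12) → #-12

shli a, #696655; bz #-4; dec l; bnz #-12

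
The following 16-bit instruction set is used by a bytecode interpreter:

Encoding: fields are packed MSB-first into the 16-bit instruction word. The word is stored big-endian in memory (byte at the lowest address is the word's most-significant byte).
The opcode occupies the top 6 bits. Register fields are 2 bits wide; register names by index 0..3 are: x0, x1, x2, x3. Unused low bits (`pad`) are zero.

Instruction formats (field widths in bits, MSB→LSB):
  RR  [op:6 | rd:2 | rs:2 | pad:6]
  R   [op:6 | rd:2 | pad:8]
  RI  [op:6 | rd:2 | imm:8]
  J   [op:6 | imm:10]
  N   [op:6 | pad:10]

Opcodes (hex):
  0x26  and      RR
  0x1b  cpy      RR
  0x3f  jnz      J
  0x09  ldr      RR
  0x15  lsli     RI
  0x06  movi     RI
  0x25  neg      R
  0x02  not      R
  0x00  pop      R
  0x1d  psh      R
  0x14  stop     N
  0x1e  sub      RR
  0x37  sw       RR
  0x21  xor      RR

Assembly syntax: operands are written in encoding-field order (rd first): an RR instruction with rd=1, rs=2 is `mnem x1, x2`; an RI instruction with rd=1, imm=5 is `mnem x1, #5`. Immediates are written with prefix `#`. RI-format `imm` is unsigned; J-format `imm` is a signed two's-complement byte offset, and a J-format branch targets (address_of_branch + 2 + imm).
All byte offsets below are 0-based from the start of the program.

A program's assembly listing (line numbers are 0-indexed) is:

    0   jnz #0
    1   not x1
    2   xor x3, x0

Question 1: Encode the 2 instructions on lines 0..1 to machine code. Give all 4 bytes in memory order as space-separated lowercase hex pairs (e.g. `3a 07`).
0. jnz fields op=0x3f:6|imm=0:10 → word fc00h → fc 00
1. not fields op=0x2:6|rd=1:2|pad=0:8 → word 0900h → 09 00

fc 00 09 00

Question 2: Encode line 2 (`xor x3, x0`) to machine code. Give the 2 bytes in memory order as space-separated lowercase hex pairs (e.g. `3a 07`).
line 2 (xor): pack op=0x21:6|rd=3:2|rs=0:2|pad=0:6 = 0x8700; big→ 87 00

87 00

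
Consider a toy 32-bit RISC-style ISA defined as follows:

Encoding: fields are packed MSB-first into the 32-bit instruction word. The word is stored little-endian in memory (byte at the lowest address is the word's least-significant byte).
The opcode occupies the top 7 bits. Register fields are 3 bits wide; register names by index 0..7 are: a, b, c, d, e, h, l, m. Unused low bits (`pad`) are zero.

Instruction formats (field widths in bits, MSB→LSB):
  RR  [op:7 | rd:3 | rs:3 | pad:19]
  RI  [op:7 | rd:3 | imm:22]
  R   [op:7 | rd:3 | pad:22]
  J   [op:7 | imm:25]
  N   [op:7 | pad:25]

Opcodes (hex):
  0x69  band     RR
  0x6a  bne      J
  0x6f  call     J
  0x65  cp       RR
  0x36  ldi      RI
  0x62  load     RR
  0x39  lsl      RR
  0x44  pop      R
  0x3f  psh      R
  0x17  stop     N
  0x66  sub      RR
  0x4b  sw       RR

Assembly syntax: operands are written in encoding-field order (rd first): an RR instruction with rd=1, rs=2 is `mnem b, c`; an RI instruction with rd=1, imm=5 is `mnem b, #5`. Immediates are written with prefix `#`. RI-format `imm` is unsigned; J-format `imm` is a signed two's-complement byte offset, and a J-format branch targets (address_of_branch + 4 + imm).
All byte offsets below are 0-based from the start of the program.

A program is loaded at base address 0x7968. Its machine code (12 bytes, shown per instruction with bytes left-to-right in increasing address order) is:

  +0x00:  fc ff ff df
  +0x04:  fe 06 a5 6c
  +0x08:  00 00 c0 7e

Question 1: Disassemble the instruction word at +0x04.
ldi c, #2426622

+0x04: fe 06 a5 6c ⇒ word 0x6ca506fe (little)
  opcode bits[31:25]=0x36: ldi/RI
  rd: (w>>22)&0x7=0x2 → c
  imm: (w>>0)&0x3fffff=0x2506fe → #2426622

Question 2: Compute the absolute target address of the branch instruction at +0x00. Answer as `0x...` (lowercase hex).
0x7968

@+00  little-endian(fc ff ff df) = 0xdffffffc
  top 7b → 0x6f → call [J]
  imm@[24:0]=0x1fffffc (s25→-4) ⇒ #-4
  target = base 0x7968 + off 0x00 + 4 + imm -4 = 0x7968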